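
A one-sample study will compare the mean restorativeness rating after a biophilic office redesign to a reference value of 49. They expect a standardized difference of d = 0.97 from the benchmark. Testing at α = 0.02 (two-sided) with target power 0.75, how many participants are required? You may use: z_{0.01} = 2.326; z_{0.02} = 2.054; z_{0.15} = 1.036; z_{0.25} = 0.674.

For a one-sample test: n = ((z_{α/2} + z_β) / d)².
z_{α/2} + z_β = 2.326 + 0.674 = 3.000.
n = (3.000 / 0.97)² = 3.093² = 9.57.
Round up.

n = 10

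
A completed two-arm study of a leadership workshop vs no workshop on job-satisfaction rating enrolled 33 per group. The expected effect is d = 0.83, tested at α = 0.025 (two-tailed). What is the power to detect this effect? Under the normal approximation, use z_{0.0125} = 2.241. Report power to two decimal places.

power ≈ 0.87

For two equal groups, power = Φ(d·√(n/2) − z_{α/2}).
d·√(n/2) = 0.83 × √(33/2) = 0.83 × 4.062 = 3.371.
z_β = 3.371 − 2.241 = 1.130.
Power = Φ(1.130) = 0.871.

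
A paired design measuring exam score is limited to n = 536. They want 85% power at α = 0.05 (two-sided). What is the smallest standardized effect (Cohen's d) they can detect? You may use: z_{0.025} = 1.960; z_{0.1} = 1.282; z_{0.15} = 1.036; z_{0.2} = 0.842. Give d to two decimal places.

For a single sample (or paired design) of n = 536: d_min = (z_{α/2} + z_β)/√n.
z-sum = 1.960 + 1.036 = 2.996.
d_min = 2.996 / √536 = 2.996 / 23.152 = 0.129.

d_min ≈ 0.13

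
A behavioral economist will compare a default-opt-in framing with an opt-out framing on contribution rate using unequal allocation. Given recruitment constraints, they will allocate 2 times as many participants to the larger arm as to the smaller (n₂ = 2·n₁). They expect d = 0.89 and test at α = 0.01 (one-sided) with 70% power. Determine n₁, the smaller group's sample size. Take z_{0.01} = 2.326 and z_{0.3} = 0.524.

n₁ = 16

With allocation ratio k = n₂/n₁ = 2, Var(x̄₁−x̄₂) = σ²(1/n₁ + 1/(k·n₁)) = σ²·(k+1)/(k·n₁).
So n₁ = (1 + 1/k)·((z_{α} + z_β)/d)² = 1.500 × (2.850/0.89)².
n₁ = 1.500 × 10.25 = 15.4.
Round up: n₁ = 16, giving n₂ = 2 × 16 = 32.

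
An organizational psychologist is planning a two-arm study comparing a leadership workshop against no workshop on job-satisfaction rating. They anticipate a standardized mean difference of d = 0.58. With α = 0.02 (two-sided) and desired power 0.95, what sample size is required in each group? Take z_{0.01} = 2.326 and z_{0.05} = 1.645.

n = 94 per group

For two independent groups with equal n: n = 2·((z_{α/2} + z_β) / d)².
z_{α/2} + z_β = 2.326 + 1.645 = 3.971.
n = 2 × (3.971 / 0.58)² = 2 × 6.847² = 2 × 46.88 = 93.8.
Round up to the next whole participant.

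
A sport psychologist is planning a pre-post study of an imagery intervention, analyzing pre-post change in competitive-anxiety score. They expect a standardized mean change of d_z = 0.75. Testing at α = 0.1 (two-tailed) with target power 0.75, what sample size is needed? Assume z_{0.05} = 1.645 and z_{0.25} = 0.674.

For a paired (one-sample on differences) test: n = ((z_{α/2} + z_β) / d)².
z_{α/2} + z_β = 1.645 + 0.674 = 2.319.
n = (2.319 / 0.75)² = 3.092² = 9.56.
Round up.

n = 10 pairs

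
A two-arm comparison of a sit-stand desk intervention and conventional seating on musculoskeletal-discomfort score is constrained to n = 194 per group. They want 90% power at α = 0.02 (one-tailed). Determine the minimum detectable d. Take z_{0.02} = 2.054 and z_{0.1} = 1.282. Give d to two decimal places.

For two independent groups of n = 194 each: d_min = (z_{α} + z_β)·√(2/n).
z-sum = 2.054 + 1.282 = 3.336.
d_min = 3.336 × √(2/194) = 3.336 × 0.1015 = 0.339.

d_min ≈ 0.34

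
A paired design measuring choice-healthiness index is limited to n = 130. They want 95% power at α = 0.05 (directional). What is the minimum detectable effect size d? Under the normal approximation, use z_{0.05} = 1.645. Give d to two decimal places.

d_min ≈ 0.29

For a single sample (or paired design) of n = 130: d_min = (z_{α} + z_β)/√n.
z-sum = 1.645 + 1.645 = 3.290.
d_min = 3.290 / √130 = 3.290 / 11.402 = 0.289.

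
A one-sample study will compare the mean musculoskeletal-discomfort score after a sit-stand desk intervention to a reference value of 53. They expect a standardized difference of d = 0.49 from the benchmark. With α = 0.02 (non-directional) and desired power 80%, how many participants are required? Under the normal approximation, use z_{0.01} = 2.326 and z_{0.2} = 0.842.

n = 42

For a one-sample test: n = ((z_{α/2} + z_β) / d)².
z_{α/2} + z_β = 2.326 + 0.842 = 3.168.
n = (3.168 / 0.49)² = 6.465² = 41.80.
Round up.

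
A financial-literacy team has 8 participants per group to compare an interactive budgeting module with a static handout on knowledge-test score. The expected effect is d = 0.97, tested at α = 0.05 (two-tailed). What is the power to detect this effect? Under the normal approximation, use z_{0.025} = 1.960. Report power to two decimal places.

power ≈ 0.49

For two equal groups, power = Φ(d·√(n/2) − z_{α/2}).
d·√(n/2) = 0.97 × √(8/2) = 0.97 × 2.000 = 1.940.
z_β = 1.940 − 1.960 = -0.020.
Power = Φ(-0.020) = 0.492.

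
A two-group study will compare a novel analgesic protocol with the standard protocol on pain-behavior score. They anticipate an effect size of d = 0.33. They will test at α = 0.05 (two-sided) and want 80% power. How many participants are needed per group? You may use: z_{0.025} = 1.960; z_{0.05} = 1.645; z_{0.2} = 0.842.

For two independent groups with equal n: n = 2·((z_{α/2} + z_β) / d)².
z_{α/2} + z_β = 1.960 + 0.842 = 2.802.
n = 2 × (2.802 / 0.33)² = 2 × 8.491² = 2 × 72.10 = 144.2.
Round up to the next whole participant.

n = 145 per group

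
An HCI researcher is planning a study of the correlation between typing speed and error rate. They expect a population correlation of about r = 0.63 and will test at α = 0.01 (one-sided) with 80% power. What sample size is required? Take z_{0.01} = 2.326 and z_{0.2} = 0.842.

Fisher's z: C = ½·ln((1+r)/(1−r)) = ½·ln(4.4054) = 0.7414.
n = ((z_{α} + z_β)/C)² + 3.
(2.326 + 0.842) / 0.7414 = 3.168 / 0.7414 = 4.273.
n = 4.273² + 3 = 18.26 + 3 = 21.3.
Round up.

n = 22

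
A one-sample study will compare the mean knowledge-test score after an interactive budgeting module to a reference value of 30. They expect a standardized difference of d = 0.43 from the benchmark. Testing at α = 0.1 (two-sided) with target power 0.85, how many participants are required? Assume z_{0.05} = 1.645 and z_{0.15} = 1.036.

For a one-sample test: n = ((z_{α/2} + z_β) / d)².
z_{α/2} + z_β = 1.645 + 1.036 = 2.681.
n = (2.681 / 0.43)² = 6.235² = 38.87.
Round up.

n = 39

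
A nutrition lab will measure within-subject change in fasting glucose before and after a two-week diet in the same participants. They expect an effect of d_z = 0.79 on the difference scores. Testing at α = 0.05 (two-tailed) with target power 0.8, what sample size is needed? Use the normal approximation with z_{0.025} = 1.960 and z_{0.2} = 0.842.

n = 13 pairs

For a paired (one-sample on differences) test: n = ((z_{α/2} + z_β) / d)².
z_{α/2} + z_β = 1.960 + 0.842 = 2.802.
n = (2.802 / 0.79)² = 3.547² = 12.58.
Round up.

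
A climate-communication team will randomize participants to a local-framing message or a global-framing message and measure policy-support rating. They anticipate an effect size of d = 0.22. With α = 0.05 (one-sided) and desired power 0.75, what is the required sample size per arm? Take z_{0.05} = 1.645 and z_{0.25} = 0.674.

For two independent groups with equal n: n = 2·((z_{α} + z_β) / d)².
z_{α} + z_β = 1.645 + 0.674 = 2.319.
n = 2 × (2.319 / 0.22)² = 2 × 10.541² = 2 × 111.11 = 222.2.
Round up to the next whole participant.

n = 223 per group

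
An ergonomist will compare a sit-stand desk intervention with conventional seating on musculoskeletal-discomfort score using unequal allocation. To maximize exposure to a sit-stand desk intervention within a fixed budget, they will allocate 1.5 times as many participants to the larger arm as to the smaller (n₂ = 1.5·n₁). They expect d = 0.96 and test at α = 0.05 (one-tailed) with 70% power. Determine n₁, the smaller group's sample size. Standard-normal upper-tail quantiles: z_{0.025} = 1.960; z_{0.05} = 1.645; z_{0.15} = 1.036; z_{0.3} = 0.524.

n₁ = 9

With allocation ratio k = n₂/n₁ = 1.5, Var(x̄₁−x̄₂) = σ²(1/n₁ + 1/(k·n₁)) = σ²·(k+1)/(k·n₁).
So n₁ = (1 + 1/k)·((z_{α} + z_β)/d)² = 1.667 × (2.169/0.96)².
n₁ = 1.667 × 5.10 = 8.5.
Round up: n₁ = 9, giving n₂ = ⌈1.5 × 9⌉ = ⌈13.5⌉ = 14.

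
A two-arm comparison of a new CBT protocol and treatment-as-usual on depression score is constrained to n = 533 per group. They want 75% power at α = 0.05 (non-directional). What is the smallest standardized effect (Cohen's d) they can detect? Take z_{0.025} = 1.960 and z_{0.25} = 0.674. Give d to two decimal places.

d_min ≈ 0.16

For two independent groups of n = 533 each: d_min = (z_{α/2} + z_β)·√(2/n).
z-sum = 1.960 + 0.674 = 2.634.
d_min = 2.634 × √(2/533) = 2.634 × 0.0613 = 0.161.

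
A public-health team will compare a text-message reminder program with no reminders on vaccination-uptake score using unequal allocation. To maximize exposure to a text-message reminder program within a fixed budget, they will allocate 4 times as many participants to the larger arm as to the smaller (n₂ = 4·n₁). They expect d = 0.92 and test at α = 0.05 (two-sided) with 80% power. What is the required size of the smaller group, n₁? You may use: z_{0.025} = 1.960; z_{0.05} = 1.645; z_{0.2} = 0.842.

With allocation ratio k = n₂/n₁ = 4, Var(x̄₁−x̄₂) = σ²(1/n₁ + 1/(k·n₁)) = σ²·(k+1)/(k·n₁).
So n₁ = (1 + 1/k)·((z_{α/2} + z_β)/d)² = 1.250 × (2.802/0.92)².
n₁ = 1.250 × 9.28 = 11.6.
Round up: n₁ = 12, giving n₂ = 4 × 12 = 48.

n₁ = 12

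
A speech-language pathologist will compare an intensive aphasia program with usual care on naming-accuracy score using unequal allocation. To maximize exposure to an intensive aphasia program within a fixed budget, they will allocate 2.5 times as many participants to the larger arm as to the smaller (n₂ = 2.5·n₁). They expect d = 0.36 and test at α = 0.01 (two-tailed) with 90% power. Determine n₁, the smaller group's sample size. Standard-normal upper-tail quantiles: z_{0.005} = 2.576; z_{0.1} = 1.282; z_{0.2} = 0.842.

n₁ = 161

With allocation ratio k = n₂/n₁ = 2.5, Var(x̄₁−x̄₂) = σ²(1/n₁ + 1/(k·n₁)) = σ²·(k+1)/(k·n₁).
So n₁ = (1 + 1/k)·((z_{α/2} + z_β)/d)² = 1.400 × (3.858/0.36)².
n₁ = 1.400 × 114.85 = 160.8.
Round up: n₁ = 161, giving n₂ = ⌈2.5 × 161⌉ = ⌈402.5⌉ = 403.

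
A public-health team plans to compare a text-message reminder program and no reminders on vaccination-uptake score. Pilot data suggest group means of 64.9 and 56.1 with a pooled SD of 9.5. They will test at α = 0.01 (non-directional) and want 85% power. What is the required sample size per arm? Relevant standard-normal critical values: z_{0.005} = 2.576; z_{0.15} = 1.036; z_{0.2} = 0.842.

n = 31 per group

Cohen's d = |M₁ − M₂| / SD_pooled = |64.9 − 56.1| / 9.5 = 8.8 / 9.5 = 0.926.
For two independent groups with equal n: n = 2·((z_{α/2} + z_β) / d)².
z_{α/2} + z_β = 2.576 + 1.036 = 3.612.
n = 2 × (3.612 / 0.926)² = 2 × 3.901² = 2 × 15.22 = 30.4.
Round up to the next whole participant.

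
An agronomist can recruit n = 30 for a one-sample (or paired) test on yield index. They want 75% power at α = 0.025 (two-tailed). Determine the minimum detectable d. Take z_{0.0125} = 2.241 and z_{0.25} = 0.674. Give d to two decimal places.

For a single sample (or paired design) of n = 30: d_min = (z_{α/2} + z_β)/√n.
z-sum = 2.241 + 0.674 = 2.915.
d_min = 2.915 / √30 = 2.915 / 5.477 = 0.532.

d_min ≈ 0.53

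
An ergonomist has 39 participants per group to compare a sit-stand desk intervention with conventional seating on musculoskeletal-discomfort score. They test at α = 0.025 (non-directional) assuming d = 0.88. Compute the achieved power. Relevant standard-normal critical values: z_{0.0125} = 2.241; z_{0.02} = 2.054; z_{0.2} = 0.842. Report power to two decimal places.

For two equal groups, power = Φ(d·√(n/2) − z_{α/2}).
d·√(n/2) = 0.88 × √(39/2) = 0.88 × 4.416 = 3.886.
z_β = 3.886 − 2.241 = 1.645.
Power = Φ(1.645) = 0.950.

power ≈ 0.95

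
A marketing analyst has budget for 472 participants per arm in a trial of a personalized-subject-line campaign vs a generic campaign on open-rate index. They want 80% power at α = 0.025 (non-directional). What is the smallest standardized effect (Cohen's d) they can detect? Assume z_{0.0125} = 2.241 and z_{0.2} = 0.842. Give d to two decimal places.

d_min ≈ 0.20

For two independent groups of n = 472 each: d_min = (z_{α/2} + z_β)·√(2/n).
z-sum = 2.241 + 0.842 = 3.083.
d_min = 3.083 × √(2/472) = 3.083 × 0.0651 = 0.201.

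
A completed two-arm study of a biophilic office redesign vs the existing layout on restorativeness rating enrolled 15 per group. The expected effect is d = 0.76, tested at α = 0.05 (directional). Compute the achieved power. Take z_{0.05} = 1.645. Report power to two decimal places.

For two equal groups, power = Φ(d·√(n/2) − z_{α}).
d·√(n/2) = 0.76 × √(15/2) = 0.76 × 2.739 = 2.081.
z_β = 2.081 − 1.645 = 0.436.
Power = Φ(0.436) = 0.669.

power ≈ 0.67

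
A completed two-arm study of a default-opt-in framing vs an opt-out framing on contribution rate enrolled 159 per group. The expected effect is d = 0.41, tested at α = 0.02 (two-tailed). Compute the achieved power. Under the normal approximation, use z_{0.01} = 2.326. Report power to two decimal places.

For two equal groups, power = Φ(d·√(n/2) − z_{α/2}).
d·√(n/2) = 0.41 × √(159/2) = 0.41 × 8.916 = 3.656.
z_β = 3.656 − 2.326 = 1.330.
Power = Φ(1.330) = 0.908.

power ≈ 0.91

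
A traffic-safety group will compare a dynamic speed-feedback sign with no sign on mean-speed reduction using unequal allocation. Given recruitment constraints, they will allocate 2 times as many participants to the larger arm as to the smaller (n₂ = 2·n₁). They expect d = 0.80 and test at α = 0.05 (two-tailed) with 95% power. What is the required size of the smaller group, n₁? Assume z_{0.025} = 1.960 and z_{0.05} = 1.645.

n₁ = 31

With allocation ratio k = n₂/n₁ = 2, Var(x̄₁−x̄₂) = σ²(1/n₁ + 1/(k·n₁)) = σ²·(k+1)/(k·n₁).
So n₁ = (1 + 1/k)·((z_{α/2} + z_β)/d)² = 1.500 × (3.605/0.80)².
n₁ = 1.500 × 20.31 = 30.5.
Round up: n₁ = 31, giving n₂ = 2 × 31 = 62.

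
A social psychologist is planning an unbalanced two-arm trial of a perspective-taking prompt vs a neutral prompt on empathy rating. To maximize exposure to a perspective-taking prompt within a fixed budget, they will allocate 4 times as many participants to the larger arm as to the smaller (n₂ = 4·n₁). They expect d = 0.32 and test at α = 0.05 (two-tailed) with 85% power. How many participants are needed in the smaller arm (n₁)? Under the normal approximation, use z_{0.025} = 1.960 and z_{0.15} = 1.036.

With allocation ratio k = n₂/n₁ = 4, Var(x̄₁−x̄₂) = σ²(1/n₁ + 1/(k·n₁)) = σ²·(k+1)/(k·n₁).
So n₁ = (1 + 1/k)·((z_{α/2} + z_β)/d)² = 1.250 × (2.996/0.32)².
n₁ = 1.250 × 87.66 = 109.6.
Round up: n₁ = 110, giving n₂ = 4 × 110 = 440.

n₁ = 110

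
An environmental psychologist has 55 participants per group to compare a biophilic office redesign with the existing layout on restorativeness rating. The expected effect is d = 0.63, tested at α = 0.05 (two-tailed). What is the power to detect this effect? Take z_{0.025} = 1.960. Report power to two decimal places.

power ≈ 0.91

For two equal groups, power = Φ(d·√(n/2) − z_{α/2}).
d·√(n/2) = 0.63 × √(55/2) = 0.63 × 5.244 = 3.304.
z_β = 3.304 − 1.960 = 1.344.
Power = Φ(1.344) = 0.910.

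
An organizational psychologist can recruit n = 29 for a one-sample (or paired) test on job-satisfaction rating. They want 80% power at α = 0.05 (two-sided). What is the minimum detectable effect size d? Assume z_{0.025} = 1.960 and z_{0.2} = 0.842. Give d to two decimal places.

For a single sample (or paired design) of n = 29: d_min = (z_{α/2} + z_β)/√n.
z-sum = 1.960 + 0.842 = 2.802.
d_min = 2.802 / √29 = 2.802 / 5.385 = 0.520.

d_min ≈ 0.52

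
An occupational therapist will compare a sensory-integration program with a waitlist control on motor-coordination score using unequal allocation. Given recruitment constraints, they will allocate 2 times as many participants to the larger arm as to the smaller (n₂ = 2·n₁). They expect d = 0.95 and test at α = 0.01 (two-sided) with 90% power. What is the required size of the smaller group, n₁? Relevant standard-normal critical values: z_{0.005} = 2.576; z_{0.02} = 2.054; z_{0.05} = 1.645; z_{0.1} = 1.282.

With allocation ratio k = n₂/n₁ = 2, Var(x̄₁−x̄₂) = σ²(1/n₁ + 1/(k·n₁)) = σ²·(k+1)/(k·n₁).
So n₁ = (1 + 1/k)·((z_{α/2} + z_β)/d)² = 1.500 × (3.858/0.95)².
n₁ = 1.500 × 16.49 = 24.7.
Round up: n₁ = 25, giving n₂ = 2 × 25 = 50.

n₁ = 25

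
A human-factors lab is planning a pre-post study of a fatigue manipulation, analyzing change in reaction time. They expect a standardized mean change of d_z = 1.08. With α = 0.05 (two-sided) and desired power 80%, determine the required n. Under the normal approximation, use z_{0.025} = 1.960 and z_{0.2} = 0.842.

n = 7 pairs

For a paired (one-sample on differences) test: n = ((z_{α/2} + z_β) / d)².
z_{α/2} + z_β = 1.960 + 0.842 = 2.802.
n = (2.802 / 1.08)² = 2.594² = 6.73.
Round up.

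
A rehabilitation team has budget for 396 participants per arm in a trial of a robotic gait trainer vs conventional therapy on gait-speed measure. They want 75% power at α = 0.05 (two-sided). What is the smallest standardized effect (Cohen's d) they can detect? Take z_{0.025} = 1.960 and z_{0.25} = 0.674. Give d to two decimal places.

For two independent groups of n = 396 each: d_min = (z_{α/2} + z_β)·√(2/n).
z-sum = 1.960 + 0.674 = 2.634.
d_min = 2.634 × √(2/396) = 2.634 × 0.0711 = 0.187.

d_min ≈ 0.19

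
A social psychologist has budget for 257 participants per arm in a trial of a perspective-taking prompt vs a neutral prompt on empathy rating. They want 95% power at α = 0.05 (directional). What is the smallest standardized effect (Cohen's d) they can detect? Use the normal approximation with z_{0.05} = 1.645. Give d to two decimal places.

For two independent groups of n = 257 each: d_min = (z_{α} + z_β)·√(2/n).
z-sum = 1.645 + 1.645 = 3.290.
d_min = 3.290 × √(2/257) = 3.290 × 0.0882 = 0.290.

d_min ≈ 0.29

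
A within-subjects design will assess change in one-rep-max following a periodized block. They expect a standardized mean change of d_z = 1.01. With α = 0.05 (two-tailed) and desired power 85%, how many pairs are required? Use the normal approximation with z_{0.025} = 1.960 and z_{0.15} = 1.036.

n = 9 pairs

For a paired (one-sample on differences) test: n = ((z_{α/2} + z_β) / d)².
z_{α/2} + z_β = 1.960 + 1.036 = 2.996.
n = (2.996 / 1.01)² = 2.966² = 8.80.
Round up.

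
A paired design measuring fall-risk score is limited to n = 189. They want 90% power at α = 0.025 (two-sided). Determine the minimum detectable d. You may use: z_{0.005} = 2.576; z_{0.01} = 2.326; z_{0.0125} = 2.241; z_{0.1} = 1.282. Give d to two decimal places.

d_min ≈ 0.26

For a single sample (or paired design) of n = 189: d_min = (z_{α/2} + z_β)/√n.
z-sum = 2.241 + 1.282 = 3.523.
d_min = 3.523 / √189 = 3.523 / 13.748 = 0.256.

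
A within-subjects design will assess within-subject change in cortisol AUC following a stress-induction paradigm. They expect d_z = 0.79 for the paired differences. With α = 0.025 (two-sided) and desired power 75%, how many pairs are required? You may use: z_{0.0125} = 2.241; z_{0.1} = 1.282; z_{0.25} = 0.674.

For a paired (one-sample on differences) test: n = ((z_{α/2} + z_β) / d)².
z_{α/2} + z_β = 2.241 + 0.674 = 2.915.
n = (2.915 / 0.79)² = 3.690² = 13.62.
Round up.

n = 14 pairs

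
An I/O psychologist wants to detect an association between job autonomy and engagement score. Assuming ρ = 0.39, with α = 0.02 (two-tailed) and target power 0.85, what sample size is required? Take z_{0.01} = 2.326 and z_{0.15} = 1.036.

n = 70

Fisher's z: C = ½·ln((1+r)/(1−r)) = ½·ln(2.2787) = 0.4118.
n = ((z_{α/2} + z_β)/C)² + 3.
(2.326 + 1.036) / 0.4118 = 3.362 / 0.4118 = 8.164.
n = 8.164² + 3 = 66.65 + 3 = 69.7.
Round up.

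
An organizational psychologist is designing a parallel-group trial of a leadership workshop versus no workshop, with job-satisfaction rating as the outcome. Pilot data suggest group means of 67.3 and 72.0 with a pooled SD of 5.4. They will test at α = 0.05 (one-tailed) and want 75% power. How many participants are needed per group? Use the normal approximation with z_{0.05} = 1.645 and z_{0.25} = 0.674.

Cohen's d = |M₁ − M₂| / SD_pooled = |67.3 − 72.0| / 5.4 = 4.7 / 5.4 = 0.870.
For two independent groups with equal n: n = 2·((z_{α} + z_β) / d)².
z_{α} + z_β = 1.645 + 0.674 = 2.319.
n = 2 × (2.319 / 0.870)² = 2 × 2.666² = 2 × 7.10 = 14.2.
Round up to the next whole participant.

n = 15 per group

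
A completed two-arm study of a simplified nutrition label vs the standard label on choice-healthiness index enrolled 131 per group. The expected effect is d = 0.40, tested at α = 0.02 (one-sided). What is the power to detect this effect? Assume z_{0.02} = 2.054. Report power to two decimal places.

For two equal groups, power = Φ(d·√(n/2) − z_{α}).
d·√(n/2) = 0.40 × √(131/2) = 0.40 × 8.093 = 3.237.
z_β = 3.237 − 2.054 = 1.183.
Power = Φ(1.183) = 0.882.

power ≈ 0.88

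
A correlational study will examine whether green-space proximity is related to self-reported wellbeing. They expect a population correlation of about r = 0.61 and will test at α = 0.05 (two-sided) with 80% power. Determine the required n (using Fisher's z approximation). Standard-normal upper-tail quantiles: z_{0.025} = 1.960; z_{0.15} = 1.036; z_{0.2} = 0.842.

n = 19

Fisher's z: C = ½·ln((1+r)/(1−r)) = ½·ln(4.1282) = 0.7089.
n = ((z_{α/2} + z_β)/C)² + 3.
(1.960 + 0.842) / 0.7089 = 2.802 / 0.7089 = 3.953.
n = 3.953² + 3 = 15.62 + 3 = 18.6.
Round up.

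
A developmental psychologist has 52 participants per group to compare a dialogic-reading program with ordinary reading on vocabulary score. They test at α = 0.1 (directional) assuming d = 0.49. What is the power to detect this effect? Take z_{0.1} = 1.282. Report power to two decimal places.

power ≈ 0.89

For two equal groups, power = Φ(d·√(n/2) − z_{α}).
d·√(n/2) = 0.49 × √(52/2) = 0.49 × 5.099 = 2.499.
z_β = 2.499 − 1.282 = 1.217.
Power = Φ(1.217) = 0.888.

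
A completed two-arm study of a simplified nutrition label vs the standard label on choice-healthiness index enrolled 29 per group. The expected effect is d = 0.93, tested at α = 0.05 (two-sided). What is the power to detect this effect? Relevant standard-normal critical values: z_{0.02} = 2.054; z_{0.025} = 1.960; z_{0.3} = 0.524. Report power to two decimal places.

power ≈ 0.94

For two equal groups, power = Φ(d·√(n/2) − z_{α/2}).
d·√(n/2) = 0.93 × √(29/2) = 0.93 × 3.808 = 3.541.
z_β = 3.541 − 1.960 = 1.581.
Power = Φ(1.581) = 0.943.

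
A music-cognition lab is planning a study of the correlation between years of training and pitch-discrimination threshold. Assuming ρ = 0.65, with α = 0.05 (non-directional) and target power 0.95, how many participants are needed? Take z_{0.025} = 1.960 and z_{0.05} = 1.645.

Fisher's z: C = ½·ln((1+r)/(1−r)) = ½·ln(4.7143) = 0.7753.
n = ((z_{α/2} + z_β)/C)² + 3.
(1.960 + 1.645) / 0.7753 = 3.605 / 0.7753 = 4.650.
n = 4.650² + 3 = 21.62 + 3 = 24.6.
Round up.

n = 25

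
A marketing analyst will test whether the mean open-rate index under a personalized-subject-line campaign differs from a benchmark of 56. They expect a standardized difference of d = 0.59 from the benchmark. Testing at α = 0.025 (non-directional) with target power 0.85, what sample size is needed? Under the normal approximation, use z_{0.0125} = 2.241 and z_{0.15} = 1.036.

n = 31

For a one-sample test: n = ((z_{α/2} + z_β) / d)².
z_{α/2} + z_β = 2.241 + 1.036 = 3.277.
n = (3.277 / 0.59)² = 5.554² = 30.85.
Round up.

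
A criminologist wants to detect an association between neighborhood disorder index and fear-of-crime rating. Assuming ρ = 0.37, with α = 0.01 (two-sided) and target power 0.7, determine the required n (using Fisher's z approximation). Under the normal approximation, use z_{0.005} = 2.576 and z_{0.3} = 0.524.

n = 67

Fisher's z: C = ½·ln((1+r)/(1−r)) = ½·ln(2.1746) = 0.3884.
n = ((z_{α/2} + z_β)/C)² + 3.
(2.576 + 0.524) / 0.3884 = 3.100 / 0.3884 = 7.981.
n = 7.981² + 3 = 63.70 + 3 = 66.7.
Round up.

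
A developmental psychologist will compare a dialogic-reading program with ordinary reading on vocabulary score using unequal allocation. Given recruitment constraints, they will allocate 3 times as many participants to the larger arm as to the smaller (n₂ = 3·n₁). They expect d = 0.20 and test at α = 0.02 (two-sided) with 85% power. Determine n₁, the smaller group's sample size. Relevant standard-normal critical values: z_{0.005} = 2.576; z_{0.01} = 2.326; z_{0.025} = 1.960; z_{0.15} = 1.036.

With allocation ratio k = n₂/n₁ = 3, Var(x̄₁−x̄₂) = σ²(1/n₁ + 1/(k·n₁)) = σ²·(k+1)/(k·n₁).
So n₁ = (1 + 1/k)·((z_{α/2} + z_β)/d)² = 1.333 × (3.362/0.20)².
n₁ = 1.333 × 282.58 = 376.8.
Round up: n₁ = 377, giving n₂ = 3 × 377 = 1131.

n₁ = 377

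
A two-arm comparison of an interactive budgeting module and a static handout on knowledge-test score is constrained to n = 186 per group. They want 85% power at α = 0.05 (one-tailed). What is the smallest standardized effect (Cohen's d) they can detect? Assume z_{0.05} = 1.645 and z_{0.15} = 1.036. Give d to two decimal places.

For two independent groups of n = 186 each: d_min = (z_{α} + z_β)·√(2/n).
z-sum = 1.645 + 1.036 = 2.681.
d_min = 2.681 × √(2/186) = 2.681 × 0.1037 = 0.278.

d_min ≈ 0.28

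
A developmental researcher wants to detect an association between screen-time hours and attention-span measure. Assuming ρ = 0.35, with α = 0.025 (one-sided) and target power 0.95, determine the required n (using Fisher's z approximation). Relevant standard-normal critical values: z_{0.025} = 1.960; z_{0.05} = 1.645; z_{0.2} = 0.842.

Fisher's z: C = ½·ln((1+r)/(1−r)) = ½·ln(2.0769) = 0.3654.
n = ((z_{α} + z_β)/C)² + 3.
(1.960 + 1.645) / 0.3654 = 3.605 / 0.3654 = 9.866.
n = 9.866² + 3 = 97.34 + 3 = 100.3.
Round up.

n = 101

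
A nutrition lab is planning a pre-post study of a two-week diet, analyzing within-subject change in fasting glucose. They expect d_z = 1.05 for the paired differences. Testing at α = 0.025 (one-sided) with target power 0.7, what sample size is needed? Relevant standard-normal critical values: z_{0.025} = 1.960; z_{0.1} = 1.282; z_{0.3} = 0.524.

For a paired (one-sample on differences) test: n = ((z_{α} + z_β) / d)².
z_{α} + z_β = 1.960 + 0.524 = 2.484.
n = (2.484 / 1.05)² = 2.366² = 5.60.
Round up.

n = 6 pairs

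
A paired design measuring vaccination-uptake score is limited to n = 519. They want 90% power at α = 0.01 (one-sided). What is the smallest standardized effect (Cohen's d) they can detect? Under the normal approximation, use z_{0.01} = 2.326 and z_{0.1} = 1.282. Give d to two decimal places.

For a single sample (or paired design) of n = 519: d_min = (z_{α} + z_β)/√n.
z-sum = 2.326 + 1.282 = 3.608.
d_min = 3.608 / √519 = 3.608 / 22.782 = 0.158.

d_min ≈ 0.16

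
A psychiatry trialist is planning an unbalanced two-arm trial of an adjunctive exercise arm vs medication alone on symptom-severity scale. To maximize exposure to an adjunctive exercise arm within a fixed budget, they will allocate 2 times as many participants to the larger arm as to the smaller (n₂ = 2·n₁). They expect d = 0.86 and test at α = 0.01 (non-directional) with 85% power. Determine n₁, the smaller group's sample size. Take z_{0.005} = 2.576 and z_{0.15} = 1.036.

With allocation ratio k = n₂/n₁ = 2, Var(x̄₁−x̄₂) = σ²(1/n₁ + 1/(k·n₁)) = σ²·(k+1)/(k·n₁).
So n₁ = (1 + 1/k)·((z_{α/2} + z_β)/d)² = 1.500 × (3.612/0.86)².
n₁ = 1.500 × 17.64 = 26.5.
Round up: n₁ = 27, giving n₂ = 2 × 27 = 54.

n₁ = 27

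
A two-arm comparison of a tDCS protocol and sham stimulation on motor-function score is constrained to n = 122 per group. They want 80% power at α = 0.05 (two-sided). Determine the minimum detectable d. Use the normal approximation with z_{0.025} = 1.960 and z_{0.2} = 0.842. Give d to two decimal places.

For two independent groups of n = 122 each: d_min = (z_{α/2} + z_β)·√(2/n).
z-sum = 1.960 + 0.842 = 2.802.
d_min = 2.802 × √(2/122) = 2.802 × 0.1280 = 0.359.

d_min ≈ 0.36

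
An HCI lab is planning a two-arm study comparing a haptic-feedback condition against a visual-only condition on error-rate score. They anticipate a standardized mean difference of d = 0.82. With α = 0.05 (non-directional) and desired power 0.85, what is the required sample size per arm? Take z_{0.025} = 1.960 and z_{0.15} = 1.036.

For two independent groups with equal n: n = 2·((z_{α/2} + z_β) / d)².
z_{α/2} + z_β = 1.960 + 1.036 = 2.996.
n = 2 × (2.996 / 0.82)² = 2 × 3.654² = 2 × 13.35 = 26.7.
Round up to the next whole participant.

n = 27 per group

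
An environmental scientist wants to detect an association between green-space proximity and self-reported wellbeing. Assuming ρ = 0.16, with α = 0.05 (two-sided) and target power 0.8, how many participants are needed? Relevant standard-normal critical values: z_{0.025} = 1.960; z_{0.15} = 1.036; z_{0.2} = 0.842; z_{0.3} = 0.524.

n = 305

Fisher's z: C = ½·ln((1+r)/(1−r)) = ½·ln(1.3810) = 0.1614.
n = ((z_{α/2} + z_β)/C)² + 3.
(1.960 + 0.842) / 0.1614 = 2.802 / 0.1614 = 17.361.
n = 17.361² + 3 = 301.39 + 3 = 304.4.
Round up.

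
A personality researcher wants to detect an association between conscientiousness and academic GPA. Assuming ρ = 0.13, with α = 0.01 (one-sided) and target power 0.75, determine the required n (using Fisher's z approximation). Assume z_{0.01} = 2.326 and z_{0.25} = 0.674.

Fisher's z: C = ½·ln((1+r)/(1−r)) = ½·ln(1.2989) = 0.1307.
n = ((z_{α} + z_β)/C)² + 3.
(2.326 + 0.674) / 0.1307 = 3.000 / 0.1307 = 22.953.
n = 22.953² + 3 = 526.86 + 3 = 529.9.
Round up.

n = 530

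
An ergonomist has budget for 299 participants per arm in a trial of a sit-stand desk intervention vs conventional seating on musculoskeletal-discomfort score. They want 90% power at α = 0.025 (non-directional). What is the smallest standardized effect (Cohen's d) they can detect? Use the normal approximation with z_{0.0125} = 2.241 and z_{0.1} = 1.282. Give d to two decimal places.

For two independent groups of n = 299 each: d_min = (z_{α/2} + z_β)·√(2/n).
z-sum = 2.241 + 1.282 = 3.523.
d_min = 3.523 × √(2/299) = 3.523 × 0.0818 = 0.288.

d_min ≈ 0.29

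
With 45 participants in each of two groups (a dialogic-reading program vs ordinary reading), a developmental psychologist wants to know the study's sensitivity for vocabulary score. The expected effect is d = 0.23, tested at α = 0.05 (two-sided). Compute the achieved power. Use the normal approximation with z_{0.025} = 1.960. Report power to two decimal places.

For two equal groups, power = Φ(d·√(n/2) − z_{α/2}).
d·√(n/2) = 0.23 × √(45/2) = 0.23 × 4.743 = 1.091.
z_β = 1.091 − 1.960 = -0.869.
Power = Φ(-0.869) = 0.192.

power ≈ 0.19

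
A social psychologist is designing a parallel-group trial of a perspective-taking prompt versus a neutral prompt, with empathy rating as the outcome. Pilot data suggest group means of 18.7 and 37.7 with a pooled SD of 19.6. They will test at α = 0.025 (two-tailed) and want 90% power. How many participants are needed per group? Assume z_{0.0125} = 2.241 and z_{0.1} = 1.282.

n = 27 per group

Cohen's d = |M₁ − M₂| / SD_pooled = |18.7 − 37.7| / 19.6 = 19.0 / 19.6 = 0.969.
For two independent groups with equal n: n = 2·((z_{α/2} + z_β) / d)².
z_{α/2} + z_β = 2.241 + 1.282 = 3.523.
n = 2 × (3.523 / 0.969)² = 2 × 3.636² = 2 × 13.22 = 26.4.
Round up to the next whole participant.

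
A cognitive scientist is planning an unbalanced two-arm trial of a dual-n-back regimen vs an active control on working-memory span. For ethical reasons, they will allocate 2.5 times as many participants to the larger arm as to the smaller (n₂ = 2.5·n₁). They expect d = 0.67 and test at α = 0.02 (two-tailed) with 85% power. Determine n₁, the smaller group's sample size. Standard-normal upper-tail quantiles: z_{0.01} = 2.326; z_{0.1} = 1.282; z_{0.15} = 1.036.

With allocation ratio k = n₂/n₁ = 2.5, Var(x̄₁−x̄₂) = σ²(1/n₁ + 1/(k·n₁)) = σ²·(k+1)/(k·n₁).
So n₁ = (1 + 1/k)·((z_{α/2} + z_β)/d)² = 1.400 × (3.362/0.67)².
n₁ = 1.400 × 25.18 = 35.3.
Round up: n₁ = 36, giving n₂ = 2.5 × 36 = 90.

n₁ = 36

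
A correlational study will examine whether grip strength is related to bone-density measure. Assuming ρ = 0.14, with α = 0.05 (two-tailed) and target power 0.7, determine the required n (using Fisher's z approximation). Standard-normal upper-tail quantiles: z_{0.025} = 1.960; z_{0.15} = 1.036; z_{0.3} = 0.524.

n = 314

Fisher's z: C = ½·ln((1+r)/(1−r)) = ½·ln(1.3256) = 0.1409.
n = ((z_{α/2} + z_β)/C)² + 3.
(1.960 + 0.524) / 0.1409 = 2.484 / 0.1409 = 17.630.
n = 17.630² + 3 = 310.80 + 3 = 313.8.
Round up.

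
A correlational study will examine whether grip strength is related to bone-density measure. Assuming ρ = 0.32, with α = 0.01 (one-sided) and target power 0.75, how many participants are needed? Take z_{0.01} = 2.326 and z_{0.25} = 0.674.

n = 85

Fisher's z: C = ½·ln((1+r)/(1−r)) = ½·ln(1.9412) = 0.3316.
n = ((z_{α} + z_β)/C)² + 3.
(2.326 + 0.674) / 0.3316 = 3.000 / 0.3316 = 9.047.
n = 9.047² + 3 = 81.85 + 3 = 84.8.
Round up.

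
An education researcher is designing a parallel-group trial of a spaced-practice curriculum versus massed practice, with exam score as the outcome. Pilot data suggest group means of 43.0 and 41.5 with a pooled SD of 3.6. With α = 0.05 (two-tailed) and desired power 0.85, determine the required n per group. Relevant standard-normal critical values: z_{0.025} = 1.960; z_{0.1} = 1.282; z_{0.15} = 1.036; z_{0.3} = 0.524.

n = 104 per group

Cohen's d = |M₁ − M₂| / SD_pooled = |43.0 − 41.5| / 3.6 = 1.5 / 3.6 = 0.417.
For two independent groups with equal n: n = 2·((z_{α/2} + z_β) / d)².
z_{α/2} + z_β = 1.960 + 1.036 = 2.996.
n = 2 × (2.996 / 0.417)² = 2 × 7.185² = 2 × 51.62 = 103.2.
Round up to the next whole participant.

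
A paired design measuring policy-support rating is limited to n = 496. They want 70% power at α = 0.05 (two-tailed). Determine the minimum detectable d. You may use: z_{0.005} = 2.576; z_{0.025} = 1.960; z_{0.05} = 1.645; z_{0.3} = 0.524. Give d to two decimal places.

d_min ≈ 0.11

For a single sample (or paired design) of n = 496: d_min = (z_{α/2} + z_β)/√n.
z-sum = 1.960 + 0.524 = 2.484.
d_min = 2.484 / √496 = 2.484 / 22.271 = 0.112.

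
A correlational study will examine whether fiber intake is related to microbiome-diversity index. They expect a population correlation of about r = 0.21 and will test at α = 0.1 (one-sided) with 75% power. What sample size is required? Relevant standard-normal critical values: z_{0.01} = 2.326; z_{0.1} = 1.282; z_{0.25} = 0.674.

Fisher's z: C = ½·ln((1+r)/(1−r)) = ½·ln(1.5316) = 0.2132.
n = ((z_{α} + z_β)/C)² + 3.
(1.282 + 0.674) / 0.2132 = 1.956 / 0.2132 = 9.174.
n = 9.174² + 3 = 84.17 + 3 = 87.2.
Round up.

n = 88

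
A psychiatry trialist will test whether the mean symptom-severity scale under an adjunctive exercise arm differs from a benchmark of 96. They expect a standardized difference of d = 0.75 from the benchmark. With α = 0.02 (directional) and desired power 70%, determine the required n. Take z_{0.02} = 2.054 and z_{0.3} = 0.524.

For a one-sample test: n = ((z_{α} + z_β) / d)².
z_{α} + z_β = 2.054 + 0.524 = 2.578.
n = (2.578 / 0.75)² = 3.437² = 11.82.
Round up.

n = 12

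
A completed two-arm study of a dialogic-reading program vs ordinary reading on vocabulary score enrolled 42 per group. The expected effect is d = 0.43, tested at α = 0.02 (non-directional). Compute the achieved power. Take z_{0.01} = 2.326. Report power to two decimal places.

For two equal groups, power = Φ(d·√(n/2) − z_{α/2}).
d·√(n/2) = 0.43 × √(42/2) = 0.43 × 4.583 = 1.971.
z_β = 1.971 − 2.326 = -0.355.
Power = Φ(-0.355) = 0.361.

power ≈ 0.36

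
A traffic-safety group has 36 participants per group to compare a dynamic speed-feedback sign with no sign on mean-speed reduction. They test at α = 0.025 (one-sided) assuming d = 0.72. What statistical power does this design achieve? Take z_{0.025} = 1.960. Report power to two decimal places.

For two equal groups, power = Φ(d·√(n/2) − z_{α}).
d·√(n/2) = 0.72 × √(36/2) = 0.72 × 4.243 = 3.055.
z_β = 3.055 − 1.960 = 1.095.
Power = Φ(1.095) = 0.863.

power ≈ 0.86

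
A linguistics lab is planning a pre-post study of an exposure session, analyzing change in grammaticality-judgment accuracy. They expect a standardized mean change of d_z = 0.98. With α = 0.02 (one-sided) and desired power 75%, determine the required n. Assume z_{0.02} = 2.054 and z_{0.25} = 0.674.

For a paired (one-sample on differences) test: n = ((z_{α} + z_β) / d)².
z_{α} + z_β = 2.054 + 0.674 = 2.728.
n = (2.728 / 0.98)² = 2.784² = 7.75.
Round up.

n = 8 pairs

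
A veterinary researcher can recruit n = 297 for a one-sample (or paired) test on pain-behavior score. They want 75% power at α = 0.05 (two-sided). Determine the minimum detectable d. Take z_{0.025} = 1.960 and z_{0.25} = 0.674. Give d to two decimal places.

d_min ≈ 0.15

For a single sample (or paired design) of n = 297: d_min = (z_{α/2} + z_β)/√n.
z-sum = 1.960 + 0.674 = 2.634.
d_min = 2.634 / √297 = 2.634 / 17.234 = 0.153.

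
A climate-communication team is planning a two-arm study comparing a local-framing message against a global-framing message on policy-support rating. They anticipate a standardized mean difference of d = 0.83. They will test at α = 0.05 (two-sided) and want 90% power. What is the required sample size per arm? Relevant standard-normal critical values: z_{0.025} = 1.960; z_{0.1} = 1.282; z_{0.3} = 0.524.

n = 31 per group

For two independent groups with equal n: n = 2·((z_{α/2} + z_β) / d)².
z_{α/2} + z_β = 1.960 + 1.282 = 3.242.
n = 2 × (3.242 / 0.83)² = 2 × 3.906² = 2 × 15.26 = 30.5.
Round up to the next whole participant.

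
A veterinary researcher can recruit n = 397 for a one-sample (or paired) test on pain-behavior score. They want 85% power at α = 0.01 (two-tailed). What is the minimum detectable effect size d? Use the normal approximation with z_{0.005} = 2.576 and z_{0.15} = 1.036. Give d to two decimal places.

d_min ≈ 0.18

For a single sample (or paired design) of n = 397: d_min = (z_{α/2} + z_β)/√n.
z-sum = 2.576 + 1.036 = 3.612.
d_min = 3.612 / √397 = 3.612 / 19.925 = 0.181.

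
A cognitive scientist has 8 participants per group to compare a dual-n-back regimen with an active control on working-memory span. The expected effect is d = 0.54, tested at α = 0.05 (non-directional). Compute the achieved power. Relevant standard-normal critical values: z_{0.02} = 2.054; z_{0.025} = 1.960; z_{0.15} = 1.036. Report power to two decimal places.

power ≈ 0.19

For two equal groups, power = Φ(d·√(n/2) − z_{α/2}).
d·√(n/2) = 0.54 × √(8/2) = 0.54 × 2.000 = 1.080.
z_β = 1.080 − 1.960 = -0.880.
Power = Φ(-0.880) = 0.189.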